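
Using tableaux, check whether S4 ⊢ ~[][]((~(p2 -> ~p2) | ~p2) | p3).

Invalid (countermodel exists)

Tableau for the negation [][]((~(p2 -> ~p2) | ~p2) | p3):
1. [][]((~(p2 -> ~p2) | ~p2) | p3), 0
2. []((~(p2 -> ~p2) | ~p2) | p3), 0
3. (~(p2 -> ~p2) | ~p2) | p3, 0
4. p3, 0
Accessibility: 0R0
The negation has an open branch (countermodel exists).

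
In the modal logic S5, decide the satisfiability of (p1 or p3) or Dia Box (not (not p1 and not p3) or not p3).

Satisfiable

1. (p1 or p3) or Dia Box (not (not p1 and not p3) or not p3), w0
2. Dia Box (not (not p1 and not p3) or not p3), w0   [or-rule on 1 (branches; this branch)]
3. Box (not (not p1 and not p3) or not p3), w1   [Dia-rule on 2: fresh world w1, w0Rw1]
4. not (not p1 and not p3) or not p3, w0   [Box-rule on 3 via w1Rw0]
5. not (not p1 and not p3) or not p3, w1   [Box-rule on 3 via w1Rw1]
6. not p3, w0   [or-rule on 4 (branches; this branch)]
7. not p3, w1   [or-rule on 5 (branches; this branch)]
Accessibility: w0Rw0, w0Rw1, w1Rw0, w1Rw1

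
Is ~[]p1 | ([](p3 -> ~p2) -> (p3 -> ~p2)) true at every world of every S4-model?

Valid

Tableau for the negation ~(~[]p1 | ([](p3 -> ~p2) -> (p3 -> ~p2))):
1. ~(~[]p1 | ([](p3 -> ~p2) -> (p3 -> ~p2))), u
2. []p1, u   [~|-rule on 1]
3. ~([](p3 -> ~p2) -> (p3 -> ~p2)), u   [~|-rule on 1]
4. [](p3 -> ~p2), u   [~->-rule on 3]
5. ~(p3 -> ~p2), u   [~->-rule on 3]
6. p3, u   [~->-rule on 5]
7. p2, u   [~->-rule on 5]
8. p1, u   [[]-rule on 2 via uRu]
9. p3 -> ~p2, u   [[]-rule on 4 via uRu]
10. ~p2, u   [->-rule on 9 (branches; this branch)]
Accessibility: uRu
Branch closes: p2 and ~p2 both at u.
All branches of the negation close; one closing branch shown above.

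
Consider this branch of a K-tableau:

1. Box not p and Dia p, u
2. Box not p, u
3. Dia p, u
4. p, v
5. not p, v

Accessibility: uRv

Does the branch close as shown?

Both p and not p appear at v.

Closed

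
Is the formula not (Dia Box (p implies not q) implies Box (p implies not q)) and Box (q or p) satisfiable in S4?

Satisfiable

1. not (Dia Box (p implies not q) implies Box (p implies not q)) and Box (q or p), w0
2. not (Dia Box (p implies not q) implies Box (p implies not q)), w0
3. Box (q or p), w0
4. Dia Box (p implies not q), w0
5. not Box (p implies not q), w0
6. q or p, w0
7. p, w0
8. Box (p implies not q), w1
9. q or p, w1
10. p implies not q, w1
11. p, w1
12. not q, w1
13. not (p implies not q), w2
14. p, w2
15. q, w2
16. q or p, w2
Accessibility: w0Rw0, w0Rw1, w0Rw2, w1Rw1, w2Rw2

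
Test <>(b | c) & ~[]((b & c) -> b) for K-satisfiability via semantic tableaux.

No, unsatisfiable

1. <>(b | c) & ~[]((b & c) -> b), w0
2. <>(b | c), w0
3. ~[]((b & c) -> b), w0
4. b | c, w1
5. c, w1
6. ~((b & c) -> b), w2
7. b & c, w2
8. ~b, w2
9. b, w2
10. c, w2
Accessibility: w0Rw1, w0Rw2
Branch closes: b and ~b both at w2.
(One branch shown.) All branches close.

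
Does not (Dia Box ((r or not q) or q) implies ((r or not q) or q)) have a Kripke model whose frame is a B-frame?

Unsatisfiable

1. not (Dia Box ((r or not q) or q) implies ((r or not q) or q)), u
2. Dia Box ((r or not q) or q), u   [neg-implies-rule on 1]
3. not ((r or not q) or q), u   [neg-implies-rule on 1]
4. not (r or not q), u   [neg-or-rule on 3]
5. not q, u   [neg-or-rule on 3]
6. not r, u   [neg-or-rule on 4]
7. q, u   [neg-or-rule on 4]
Accessibility: uRu
Branch closes: q and not q both at u.
(One branch shown.) All branches close.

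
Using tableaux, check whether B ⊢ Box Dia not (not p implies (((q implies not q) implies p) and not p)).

Tableau for the negation not Box Dia not (not p implies (((q implies not q) implies p) and not p)):
1. not Box Dia not (not p implies (((q implies not q) implies p) and not p)), w0
2. not Dia not (not p implies (((q implies not q) implies p) and not p)), w1   [neg-Box-rule on 1: fresh world w1, w0Rw1]
3. not p implies (((q implies not q) implies p) and not p), w0   [neg-Dia-rule on 2 via w1Rw0]
4. not p implies (((q implies not q) implies p) and not p), w1   [neg-Dia-rule on 2 via w1Rw1]
5. ((q implies not q) implies p) and not p, w0   [implies-rule on 3 (branches; this branch)]
6. (q implies not q) implies p, w0   [and-rule on 5]
7. not p, w0   [and-rule on 5]
8. ((q implies not q) implies p) and not p, w1   [implies-rule on 4 (branches; this branch)]
9. (q implies not q) implies p, w1   [and-rule on 8]
10. not p, w1   [and-rule on 8]
11. not (q implies not q), w0   [implies-rule on 6 (branches; this branch)]
12. q, w0   [neg-implies-rule on 11]
13. not (q implies not q), w1   [implies-rule on 9 (branches; this branch)]
14. q, w1   [neg-implies-rule on 13]
Accessibility: w0Rw0, w0Rw1, w1Rw0, w1Rw1
The negation has an open branch (countermodel exists).

Invalid (countermodel exists)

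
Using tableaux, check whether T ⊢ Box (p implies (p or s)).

Valid in T

Tableau for the negation not Box (p implies (p or s)):
1. not Box (p implies (p or s)), u
2. not (p implies (p or s)), v
3. p, v
4. not (p or s), v
5. not p, v
6. not s, v
Accessibility: uRu, uRv, vRv
Branch closes: p and not p both at v.
Every branch of the negation's tableau closes; the branch above is one of them.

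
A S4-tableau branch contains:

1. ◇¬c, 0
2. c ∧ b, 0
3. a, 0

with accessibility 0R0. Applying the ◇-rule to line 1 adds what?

a fresh world 1 with 0R1, and ¬c at 1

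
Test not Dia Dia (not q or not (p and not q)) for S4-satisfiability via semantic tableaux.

1. not Dia Dia (not q or not (p and not q)), 0
2. not Dia (not q or not (p and not q)), 0   [neg-Dia-rule on 1 via 0R0]
3. not (not q or not (p and not q)), 0   [neg-Dia-rule on 2 via 0R0]
4. q, 0   [neg-or-rule on 3]
5. p and not q, 0   [neg-or-rule on 3]
6. p, 0   [and-rule on 5]
7. not q, 0   [and-rule on 5]
Accessibility: 0R0
Branch closes: q and not q both at 0.
(One branch shown.) All branches close.

Unsatisfiable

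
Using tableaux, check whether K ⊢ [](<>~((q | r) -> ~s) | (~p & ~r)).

No, not valid

Tableau for the negation ~[](<>~((q | r) -> ~s) | (~p & ~r)):
1. ~[](<>~((q | r) -> ~s) | (~p & ~r)), 0
2. ~(<>~((q | r) -> ~s) | (~p & ~r)), 1   [~[]-rule on 1: fresh world 1, 0R1]
3. ~<>~((q | r) -> ~s), 1   [~|-rule on 2]
4. ~(~p & ~r), 1   [~|-rule on 2]
5. r, 1   [~&-rule on 4 (branches; this branch)]
Accessibility: 0R1
The negation has an open branch (countermodel exists).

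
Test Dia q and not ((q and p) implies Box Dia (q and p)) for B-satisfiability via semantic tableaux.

Unsatisfiable

1. Dia q and not ((q and p) implies Box Dia (q and p)), 0
2. Dia q, 0   [and-rule on 1]
3. not ((q and p) implies Box Dia (q and p)), 0   [and-rule on 1]
4. q and p, 0   [neg-implies-rule on 3]
5. not Box Dia (q and p), 0   [neg-implies-rule on 3]
6. q, 0   [and-rule on 4]
7. p, 0   [and-rule on 4]
8. q, 1   [Dia-rule on 2: fresh world 1, 0R1]
9. not Dia (q and p), 2   [neg-Box-rule on 5: fresh world 2, 0R2]
10. not (q and p), 0   [neg-Dia-rule on 9 via 2R0]
11. not (q and p), 2   [neg-Dia-rule on 9 via 2R2]
12. not p, 0   [neg-and-rule on 10 (branches; this branch)]
Accessibility: 0R0, 0R1, 0R2, 1R0, 1R1, 2R0, 2R2
Branch closes: p and not p both at 0.
(One branch shown.) All branches close.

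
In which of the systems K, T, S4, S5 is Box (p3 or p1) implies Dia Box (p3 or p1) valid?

T, S4, S5

K-tableau for the negation not (Box (p3 or p1) implies Dia Box (p3 or p1)):
1. not (Box (p3 or p1) implies Dia Box (p3 or p1)), 0
2. Box (p3 or p1), 0   [neg-implies-rule on 1]
3. not Dia Box (p3 or p1), 0   [neg-implies-rule on 1]
Complete open branch: countermodel on a K-frame, so not valid in K.
T-tableau for the negation not (Box (p3 or p1) implies Dia Box (p3 or p1)):
1. not (Box (p3 or p1) implies Dia Box (p3 or p1)), 0
2. Box (p3 or p1), 0   [neg-implies-rule on 1]
3. not Dia Box (p3 or p1), 0   [neg-implies-rule on 1]
4. p3 or p1, 0   [Box-rule on 2 via 0R0]
5. not Box (p3 or p1), 0   [neg-Dia-rule on 3 via 0R0]
6. p1, 0   [or-rule on 4 (branches; this branch)]
7. not (p3 or p1), 1   [neg-Box-rule on 5: fresh world 1, 0R1]
8. not p3, 1   [neg-or-rule on 7]
9. not p1, 1   [neg-or-rule on 7]
10. p3 or p1, 1   [Box-rule on 2 via 0R1]
11. not Box (p3 or p1), 1   [neg-Dia-rule on 3 via 0R1]
12. p1, 1   [or-rule on 10 (branches; this branch)]
Accessibility: 0R0, 0R1, 1R1
Branch closes: p1 and not p1 both at 1.
Every branch closes (one shown): valid in T, hence also in S4, S5 (every theorem of T is a theorem of S4 and S5).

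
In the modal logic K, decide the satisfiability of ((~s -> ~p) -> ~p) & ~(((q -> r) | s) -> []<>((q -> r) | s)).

1. ((~s -> ~p) -> ~p) & ~(((q -> r) | s) -> []<>((q -> r) | s)), u
2. (~s -> ~p) -> ~p, u
3. ~(((q -> r) | s) -> []<>((q -> r) | s)), u
4. (q -> r) | s, u
5. ~[]<>((q -> r) | s), u
6. ~p, u
7. s, u
8. ~<>((q -> r) | s), v
Accessibility: uRv

Satisfiable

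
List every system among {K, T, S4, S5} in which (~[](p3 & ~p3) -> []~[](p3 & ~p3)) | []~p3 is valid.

T-tableau for the negation ~((~[](p3 & ~p3) -> []~[](p3 & ~p3)) | []~p3):
1. ~((~[](p3 & ~p3) -> []~[](p3 & ~p3)) | []~p3), w0
2. ~(~[](p3 & ~p3) -> []~[](p3 & ~p3)), w0   [~|-rule on 1]
3. ~[]~p3, w0   [~|-rule on 1]
4. ~[](p3 & ~p3), w0   [~->-rule on 2]
5. ~[]~[](p3 & ~p3), w0   [~->-rule on 2]
6. p3, w1   [~[]-rule on 3: fresh world w1, w0Rw1]
7. ~(p3 & ~p3), w2   [~[]-rule on 4: fresh world w2, w0Rw2]
8. p3, w2   [~&-rule on 7 (branches; this branch)]
9. [](p3 & ~p3), w3   [~[]-rule on 5: fresh world w3, w0Rw3]
10. p3 & ~p3, w3   [[]-rule on 9 via w3Rw3]
11. p3, w3   [&-rule on 10]
12. ~p3, w3   [&-rule on 10]
Accessibility: w0Rw0, w0Rw1, w0Rw2, w0Rw3, w1Rw1, w2Rw2, w3Rw3
Branch closes: p3 and ~p3 both at w3.
Every branch closes (one shown): valid in T, hence also in S4, S5 (every theorem of T is a theorem of S4 and S5).
K-tableau for the negation ~((~[](p3 & ~p3) -> []~[](p3 & ~p3)) | []~p3):
1. ~((~[](p3 & ~p3) -> []~[](p3 & ~p3)) | []~p3), w0
2. ~(~[](p3 & ~p3) -> []~[](p3 & ~p3)), w0   [~|-rule on 1]
3. ~[]~p3, w0   [~|-rule on 1]
4. ~[](p3 & ~p3), w0   [~->-rule on 2]
5. ~[]~[](p3 & ~p3), w0   [~->-rule on 2]
6. p3, w1   [~[]-rule on 3: fresh world w1, w0Rw1]
7. ~(p3 & ~p3), w2   [~[]-rule on 4: fresh world w2, w0Rw2]
8. p3, w2   [~&-rule on 7 (branches; this branch)]
9. [](p3 & ~p3), w3   [~[]-rule on 5: fresh world w3, w0Rw3]
Accessibility: w0Rw1, w0Rw2, w0Rw3
Complete open branch: countermodel on a K-frame, so not valid in K.

T, S4, S5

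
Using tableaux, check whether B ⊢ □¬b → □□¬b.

Tableau for the negation ¬(□¬b → □□¬b):
1. ¬(□¬b → □□¬b), 0
2. □¬b, 0
3. ¬□□¬b, 0
4. ¬b, 0
5. ¬□¬b, 1
6. ¬b, 1
7. b, 2
Accessibility: 0R0, 0R1, 1R0, 1R1, 1R2, 2R1, 2R2
The negation has an open branch (countermodel exists).

Not valid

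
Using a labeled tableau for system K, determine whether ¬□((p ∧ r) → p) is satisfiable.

No, unsatisfiable

1. ¬□((p ∧ r) → p), u
2. ¬((p ∧ r) → p), v
3. p ∧ r, v
4. ¬p, v
5. p, v
6. r, v
Accessibility: uRv
Branch closes: p and ¬p both at v.
(One branch shown.) All branches close.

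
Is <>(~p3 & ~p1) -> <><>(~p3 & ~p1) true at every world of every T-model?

Tableau for the negation ~(<>(~p3 & ~p1) -> <><>(~p3 & ~p1)):
1. ~(<>(~p3 & ~p1) -> <><>(~p3 & ~p1)), 0
2. <>(~p3 & ~p1), 0   [~->-rule on 1]
3. ~<><>(~p3 & ~p1), 0   [~->-rule on 1]
4. ~<>(~p3 & ~p1), 0   [~<>-rule on 3 via 0R0]
5. ~(~p3 & ~p1), 0   [~<>-rule on 4 via 0R0]
6. p1, 0   [~&-rule on 5 (branches; this branch)]
7. ~p3 & ~p1, 1   [<>-rule on 2: fresh world 1, 0R1]
8. ~p3, 1   [&-rule on 7]
9. ~p1, 1   [&-rule on 7]
10. ~<>(~p3 & ~p1), 1   [~<>-rule on 3 via 0R1]
11. ~(~p3 & ~p1), 1   [~<>-rule on 4 via 0R1]
12. p1, 1   [~&-rule on 11 (branches; this branch)]
Accessibility: 0R0, 0R1, 1R1
Branch closes: p1 and ~p1 both at 1.
Every branch of the negation's tableau closes; the branch above is one of them.

Valid in T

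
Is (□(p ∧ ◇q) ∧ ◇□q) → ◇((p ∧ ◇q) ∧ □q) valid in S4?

Valid

Tableau for the negation ¬((□(p ∧ ◇q) ∧ ◇□q) → ◇((p ∧ ◇q) ∧ □q)):
1. ¬((□(p ∧ ◇q) ∧ ◇□q) → ◇((p ∧ ◇q) ∧ □q)), u
2. □(p ∧ ◇q) ∧ ◇□q, u   [¬→-rule on 1]
3. ¬◇((p ∧ ◇q) ∧ □q), u   [¬→-rule on 1]
4. □(p ∧ ◇q), u   [∧-rule on 2]
5. ◇□q, u   [∧-rule on 2]
6. ¬((p ∧ ◇q) ∧ □q), u   [¬◇-rule on 3 via uRu]
7. p ∧ ◇q, u   [□-rule on 4 via uRu]
8. p, u   [∧-rule on 7]
9. ◇q, u   [∧-rule on 7]
10. ¬□q, u   [¬∧-rule on 6 (branches; this branch)]
11. □q, v   [◇-rule on 5: fresh world v, uRv]
12. ¬((p ∧ ◇q) ∧ □q), v   [¬◇-rule on 3 via uRv]
13. p ∧ ◇q, v   [□-rule on 4 via uRv]
14. p, v   [∧-rule on 13]
15. ◇q, v   [∧-rule on 13]
16. q, v   [□-rule on 11 via vRv]
17. ¬□q, v   [¬∧-rule on 12 (branches; this branch)]
18. q, w   [◇-rule on 9: fresh world w, uRw]
19. ¬((p ∧ ◇q) ∧ □q), w   [¬◇-rule on 3 via uRw]
20. p ∧ ◇q, w   [□-rule on 4 via uRw]
21. p, w   [∧-rule on 20]
22. ◇q, w   [∧-rule on 20]
23. ¬□q, w   [¬∧-rule on 19 (branches; this branch)]
24. ¬q, x   [¬□-rule on 10: fresh world x, uRx]
25. ¬((p ∧ ◇q) ∧ □q), x   [¬◇-rule on 3 via uRx]
26. p ∧ ◇q, x   [□-rule on 4 via uRx]
27. p, x   [∧-rule on 26]
28. ◇q, x   [∧-rule on 26]
29. ¬(p ∧ ◇q), x   [¬∧-rule on 25 (branches; this branch)]
30. ¬◇q, x   [¬∧-rule on 29 (branches; this branch)]
31. q, y   [◇-rule on 15: fresh world y, vRy]
32. ¬((p ∧ ◇q) ∧ □q), y   [¬◇-rule on 3 via uRy]
33. p ∧ ◇q, y   [□-rule on 4 via uRy]
34. p, y   [∧-rule on 33]
35. ◇q, y   [∧-rule on 33]
36. ¬□q, y   [¬∧-rule on 32 (branches; this branch)]
37. ¬q, z   [¬□-rule on 17: fresh world z, vRz]
38. ¬((p ∧ ◇q) ∧ □q), z   [¬◇-rule on 3 via uRz]
39. p ∧ ◇q, z   [□-rule on 4 via uRz]
40. p, z   [∧-rule on 39]
41. ◇q, z   [∧-rule on 39]
42. q, z   [□-rule on 11 via vRz]
Accessibility: uRu, uRv, uRw, uRx, uRy, uRz, vRv, vRy, vRz, wRw, xRx, yRy, zRz
Branch closes: q and ¬q both at z.
All branches of the negation close; one closing branch shown above.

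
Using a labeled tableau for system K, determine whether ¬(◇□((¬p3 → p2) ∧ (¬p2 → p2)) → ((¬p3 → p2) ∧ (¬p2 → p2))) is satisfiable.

Satisfiable

1. ¬(◇□((¬p3 → p2) ∧ (¬p2 → p2)) → ((¬p3 → p2) ∧ (¬p2 → p2))), w0
2. ◇□((¬p3 → p2) ∧ (¬p2 → p2)), w0
3. ¬((¬p3 → p2) ∧ (¬p2 → p2)), w0
4. ¬(¬p2 → p2), w0
5. ¬p2, w0
6. □((¬p3 → p2) ∧ (¬p2 → p2)), w1
Accessibility: w0Rw1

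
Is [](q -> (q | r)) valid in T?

Tableau for the negation ~[](q -> (q | r)):
1. ~[](q -> (q | r)), u
2. ~(q -> (q | r)), v   [~[]-rule on 1: fresh world v, uRv]
3. q, v   [~->-rule on 2]
4. ~(q | r), v   [~->-rule on 2]
5. ~q, v   [~|-rule on 4]
6. ~r, v   [~|-rule on 4]
Accessibility: uRu, uRv, vRv
Branch closes: q and ~q both at v.
Every branch of the negation's tableau closes; the branch above is one of them.

Yes, valid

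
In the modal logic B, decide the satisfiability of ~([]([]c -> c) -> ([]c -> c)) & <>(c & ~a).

1. ~([]([]c -> c) -> ([]c -> c)) & <>(c & ~a), u
2. ~([]([]c -> c) -> ([]c -> c)), u
3. <>(c & ~a), u
4. []([]c -> c), u
5. ~([]c -> c), u
6. []c, u
7. ~c, u
8. []c -> c, u
9. c, u
Accessibility: uRu
Branch closes: c and ~c both at u.
Every branch closes; the branch above is one of them.

Unsatisfiable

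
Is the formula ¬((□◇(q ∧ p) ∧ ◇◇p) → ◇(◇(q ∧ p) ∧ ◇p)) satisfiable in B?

Unsatisfiable (every branch closes)

1. ¬((□◇(q ∧ p) ∧ ◇◇p) → ◇(◇(q ∧ p) ∧ ◇p)), 0
2. □◇(q ∧ p) ∧ ◇◇p, 0
3. ¬◇(◇(q ∧ p) ∧ ◇p), 0
4. □◇(q ∧ p), 0
5. ◇◇p, 0
6. ¬(◇(q ∧ p) ∧ ◇p), 0
7. ◇(q ∧ p), 0
8. ¬◇(q ∧ p), 0
9. ¬(q ∧ p), 0
10. ¬q, 0
11. ◇p, 1
12. ¬(◇(q ∧ p) ∧ ◇p), 1
13. ◇(q ∧ p), 1
14. ¬(q ∧ p), 1
15. ¬◇p, 1
16. ¬p, 0
17. ¬p, 1
18. q ∧ p, 2
19. q, 2
20. p, 2
21. ¬(◇(q ∧ p) ∧ ◇p), 2
22. ◇(q ∧ p), 2
23. ¬(q ∧ p), 2
24. ¬◇p, 2
25. ¬p, 2
Accessibility: 0R0, 0R1, 0R2, 1R0, 1R1, 2R0, 2R2
Branch closes: p and ¬p both at 2.
All branches of the tableau close; one closing branch shown above.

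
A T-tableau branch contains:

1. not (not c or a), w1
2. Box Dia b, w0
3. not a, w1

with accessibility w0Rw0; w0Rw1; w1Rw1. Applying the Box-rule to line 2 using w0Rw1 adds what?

Dia b, w1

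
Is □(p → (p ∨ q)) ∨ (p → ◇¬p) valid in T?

Valid

Tableau for the negation ¬(□(p → (p ∨ q)) ∨ (p → ◇¬p)):
1. ¬(□(p → (p ∨ q)) ∨ (p → ◇¬p)), 0
2. ¬□(p → (p ∨ q)), 0
3. ¬(p → ◇¬p), 0
4. p, 0
5. ¬◇¬p, 0
6. ¬(p → (p ∨ q)), 1
7. p, 1
8. ¬(p ∨ q), 1
9. ¬p, 1
10. ¬q, 1
Accessibility: 0R0, 0R1, 1R1
Branch closes: p and ¬p both at 1.
Every branch of the negation's tableau closes; the branch above is one of them.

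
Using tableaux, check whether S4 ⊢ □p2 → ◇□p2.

Tableau for the negation ¬(□p2 → ◇□p2):
1. ¬(□p2 → ◇□p2), u
2. □p2, u
3. ¬◇□p2, u
4. p2, u
5. ¬□p2, u
6. ¬p2, v
7. p2, v
Accessibility: uRu, uRv, vRv
Branch closes: p2 and ¬p2 both at v.
Every branch of the negation's tableau closes; the branch above is one of them.

Valid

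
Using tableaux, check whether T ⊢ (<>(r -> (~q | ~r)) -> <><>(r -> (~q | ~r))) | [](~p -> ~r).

Valid

Tableau for the negation ~((<>(r -> (~q | ~r)) -> <><>(r -> (~q | ~r))) | [](~p -> ~r)):
1. ~((<>(r -> (~q | ~r)) -> <><>(r -> (~q | ~r))) | [](~p -> ~r)), u
2. ~(<>(r -> (~q | ~r)) -> <><>(r -> (~q | ~r))), u
3. ~[](~p -> ~r), u
4. <>(r -> (~q | ~r)), u
5. ~<><>(r -> (~q | ~r)), u
6. ~<>(r -> (~q | ~r)), u
7. ~(r -> (~q | ~r)), u
8. r, u
9. ~(~q | ~r), u
10. q, u
11. ~(~p -> ~r), v
12. ~p, v
13. r, v
14. ~<>(r -> (~q | ~r)), v
15. ~(r -> (~q | ~r)), v
16. ~(~q | ~r), v
17. q, v
18. r -> (~q | ~r), w
19. ~<>(r -> (~q | ~r)), w
20. ~(r -> (~q | ~r)), w
21. r, w
22. ~(~q | ~r), w
23. q, w
24. ~q | ~r, w
25. ~r, w
Accessibility: uRu, uRv, uRw, vRv, wRw
Branch closes: r and ~r both at w.
All branches of the negation close; one closing branch shown above.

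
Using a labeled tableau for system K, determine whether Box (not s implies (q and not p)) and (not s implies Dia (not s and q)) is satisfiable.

Satisfiable

1. Box (not s implies (q and not p)) and (not s implies Dia (not s and q)), 0
2. Box (not s implies (q and not p)), 0
3. not s implies Dia (not s and q), 0
4. Dia (not s and q), 0
5. not s and q, 1
6. not s, 1
7. q, 1
8. not s implies (q and not p), 1
9. q and not p, 1
10. not p, 1
Accessibility: 0R1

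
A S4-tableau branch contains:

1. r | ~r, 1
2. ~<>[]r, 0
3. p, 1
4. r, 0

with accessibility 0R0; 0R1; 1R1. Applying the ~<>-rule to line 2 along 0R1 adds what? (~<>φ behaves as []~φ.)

~<>φ behaves as []~φ: propagate the negated body to each accessible world.

~[]r, 1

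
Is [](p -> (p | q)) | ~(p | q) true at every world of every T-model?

Tableau for the negation ~([](p -> (p | q)) | ~(p | q)):
1. ~([](p -> (p | q)) | ~(p | q)), w0
2. ~[](p -> (p | q)), w0
3. p | q, w0
4. q, w0
5. ~(p -> (p | q)), w1
6. p, w1
7. ~(p | q), w1
8. ~p, w1
9. ~q, w1
Accessibility: w0Rw0, w0Rw1, w1Rw1
Branch closes: p and ~p both at w1.
All branches of the negation close; one closing branch shown above.

Valid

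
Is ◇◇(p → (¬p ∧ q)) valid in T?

Tableau for the negation ¬◇◇(p → (¬p ∧ q)):
1. ¬◇◇(p → (¬p ∧ q)), u
2. ¬◇(p → (¬p ∧ q)), u   [¬◇-rule on 1 via uRu]
3. ¬(p → (¬p ∧ q)), u   [¬◇-rule on 2 via uRu]
4. p, u   [¬→-rule on 3]
5. ¬(¬p ∧ q), u   [¬→-rule on 3]
6. ¬q, u   [¬∧-rule on 5 (branches; this branch)]
Accessibility: uRu
The negation has an open branch (countermodel exists).

No, not valid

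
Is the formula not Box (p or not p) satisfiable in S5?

No, unsatisfiable

1. not Box (p or not p), u
2. not (p or not p), v   [neg-Box-rule on 1: fresh world v, uRv]
3. not p, v   [neg-or-rule on 2]
4. p, v   [neg-or-rule on 2]
Accessibility: uRu, uRv, vRu, vRv
Branch closes: p and not p both at v.
(One branch shown.) All branches close.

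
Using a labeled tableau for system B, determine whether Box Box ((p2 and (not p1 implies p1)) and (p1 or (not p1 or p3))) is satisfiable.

Yes, satisfiable

1. Box Box ((p2 and (not p1 implies p1)) and (p1 or (not p1 or p3))), w0
2. Box ((p2 and (not p1 implies p1)) and (p1 or (not p1 or p3))), w0
3. (p2 and (not p1 implies p1)) and (p1 or (not p1 or p3)), w0
4. p2 and (not p1 implies p1), w0
5. p1 or (not p1 or p3), w0
6. p2, w0
7. not p1 implies p1, w0
8. not p1 or p3, w0
9. p1, w0
10. p3, w0
Accessibility: w0Rw0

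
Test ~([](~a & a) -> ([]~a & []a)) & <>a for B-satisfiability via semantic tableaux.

Unsatisfiable

1. ~([](~a & a) -> ([]~a & []a)) & <>a, w0
2. ~([](~a & a) -> ([]~a & []a)), w0
3. <>a, w0
4. [](~a & a), w0
5. ~([]~a & []a), w0
6. ~a & a, w0
7. ~a, w0
8. a, w0
Accessibility: w0Rw0
Branch closes: a and ~a both at w0.
(One branch shown.) All branches close.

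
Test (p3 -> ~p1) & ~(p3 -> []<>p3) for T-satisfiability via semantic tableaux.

Satisfiable (open branch found)

1. (p3 -> ~p1) & ~(p3 -> []<>p3), u
2. p3 -> ~p1, u   [&-rule on 1]
3. ~(p3 -> []<>p3), u   [&-rule on 1]
4. p3, u   [~->-rule on 3]
5. ~[]<>p3, u   [~->-rule on 3]
6. ~p1, u   [->-rule on 2 (branches; this branch)]
7. ~<>p3, v   [~[]-rule on 5: fresh world v, uRv]
8. ~p3, v   [~<>-rule on 7 via vRv]
Accessibility: uRu, uRv, vRv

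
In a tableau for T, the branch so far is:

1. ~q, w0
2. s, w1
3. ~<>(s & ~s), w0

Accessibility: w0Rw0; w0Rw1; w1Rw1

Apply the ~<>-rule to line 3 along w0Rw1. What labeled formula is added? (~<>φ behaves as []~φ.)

~<>φ behaves as []~φ: propagate the negated body to each accessible world.

~(s & ~s), w1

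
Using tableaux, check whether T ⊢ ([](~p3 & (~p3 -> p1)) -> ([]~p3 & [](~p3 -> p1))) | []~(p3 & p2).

Tableau for the negation ~(([](~p3 & (~p3 -> p1)) -> ([]~p3 & [](~p3 -> p1))) | []~(p3 & p2)):
1. ~(([](~p3 & (~p3 -> p1)) -> ([]~p3 & [](~p3 -> p1))) | []~(p3 & p2)), w0
2. ~([](~p3 & (~p3 -> p1)) -> ([]~p3 & [](~p3 -> p1))), w0   [~|-rule on 1]
3. ~[]~(p3 & p2), w0   [~|-rule on 1]
4. [](~p3 & (~p3 -> p1)), w0   [~->-rule on 2]
5. ~([]~p3 & [](~p3 -> p1)), w0   [~->-rule on 2]
6. ~p3 & (~p3 -> p1), w0   [[]-rule on 4 via w0Rw0]
7. ~p3, w0   [&-rule on 6]
8. ~p3 -> p1, w0   [&-rule on 6]
9. ~[](~p3 -> p1), w0   [~&-rule on 5 (branches; this branch)]
10. p1, w0   [->-rule on 8 (branches; this branch)]
11. p3 & p2, w1   [~[]-rule on 3: fresh world w1, w0Rw1]
12. p3, w1   [&-rule on 11]
13. p2, w1   [&-rule on 11]
14. ~p3 & (~p3 -> p1), w1   [[]-rule on 4 via w0Rw1]
15. ~p3, w1   [&-rule on 14]
16. ~p3 -> p1, w1   [&-rule on 14]
Accessibility: w0Rw0, w0Rw1, w1Rw1
Branch closes: p3 and ~p3 both at w1.
All branches of the negation close; one closing branch shown above.

Yes, valid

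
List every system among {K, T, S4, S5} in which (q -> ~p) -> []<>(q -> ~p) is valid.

S5

S5-tableau for the negation ~((q -> ~p) -> []<>(q -> ~p)):
1. ~((q -> ~p) -> []<>(q -> ~p)), u
2. q -> ~p, u   [~->-rule on 1]
3. ~[]<>(q -> ~p), u   [~->-rule on 1]
4. ~p, u   [->-rule on 2 (branches; this branch)]
5. ~<>(q -> ~p), v   [~[]-rule on 3: fresh world v, uRv]
6. ~(q -> ~p), u   [~<>-rule on 5 via vRu]
7. q, u   [~->-rule on 6]
8. p, u   [~->-rule on 6]
Accessibility: uRu, uRv, vRu, vRv
Branch closes: p and ~p both at u.
Every branch closes (one shown): valid in S5.
S4-tableau for the negation ~((q -> ~p) -> []<>(q -> ~p)):
1. ~((q -> ~p) -> []<>(q -> ~p)), u
2. q -> ~p, u   [~->-rule on 1]
3. ~[]<>(q -> ~p), u   [~->-rule on 1]
4. ~p, u   [->-rule on 2 (branches; this branch)]
5. ~<>(q -> ~p), v   [~[]-rule on 3: fresh world v, uRv]
6. ~(q -> ~p), v   [~<>-rule on 5 via vRv]
7. q, v   [~->-rule on 6]
8. p, v   [~->-rule on 6]
Accessibility: uRu, uRv, vRv
Complete open branch: countermodel on an S4-frame, so not valid in S4, nor in K, T (the same frame is also a K-frame and a T-frame).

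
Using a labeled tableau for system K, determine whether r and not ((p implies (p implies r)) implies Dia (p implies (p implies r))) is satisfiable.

1. r and not ((p implies (p implies r)) implies Dia (p implies (p implies r))), 0
2. r, 0   [and-rule on 1]
3. not ((p implies (p implies r)) implies Dia (p implies (p implies r))), 0   [and-rule on 1]
4. p implies (p implies r), 0   [neg-implies-rule on 3]
5. not Dia (p implies (p implies r)), 0   [neg-implies-rule on 3]
6. p implies r, 0   [implies-rule on 4 (branches; this branch)]

Satisfiable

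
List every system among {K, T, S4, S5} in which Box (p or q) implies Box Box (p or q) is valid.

T-tableau for the negation not (Box (p or q) implies Box Box (p or q)):
1. not (Box (p or q) implies Box Box (p or q)), w0
2. Box (p or q), w0
3. not Box Box (p or q), w0
4. p or q, w0
5. q, w0
6. not Box (p or q), w1
7. p or q, w1
8. q, w1
9. not (p or q), w2
10. not p, w2
11. not q, w2
Accessibility: w0Rw0, w0Rw1, w1Rw1, w1Rw2, w2Rw2
Complete open branch: countermodel on a T-frame, so not valid in T, nor in K (the same frame is also a K-frame).
S4-tableau for the negation not (Box (p or q) implies Box Box (p or q)):
1. not (Box (p or q) implies Box Box (p or q)), w0
2. Box (p or q), w0
3. not Box Box (p or q), w0
4. p or q, w0
5. q, w0
6. not Box (p or q), w1
7. p or q, w1
8. q, w1
9. not (p or q), w2
10. not p, w2
11. not q, w2
12. p or q, w2
13. q, w2
Accessibility: w0Rw0, w0Rw1, w0Rw2, w1Rw1, w1Rw2, w2Rw2
Branch closes: q and not q both at w2.
Every branch closes (one shown): valid in S4, hence also in S5 (every theorem of S4 is a theorem of S5).

S4, S5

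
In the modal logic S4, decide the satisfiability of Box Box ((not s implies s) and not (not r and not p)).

Satisfiable (open branch found)

1. Box Box ((not s implies s) and not (not r and not p)), u
2. Box ((not s implies s) and not (not r and not p)), u
3. (not s implies s) and not (not r and not p), u
4. not s implies s, u
5. not (not r and not p), u
6. s, u
7. p, u
Accessibility: uRu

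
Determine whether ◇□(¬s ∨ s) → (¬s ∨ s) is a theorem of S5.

Valid in S5

Tableau for the negation ¬(◇□(¬s ∨ s) → (¬s ∨ s)):
1. ¬(◇□(¬s ∨ s) → (¬s ∨ s)), w0
2. ◇□(¬s ∨ s), w0
3. ¬(¬s ∨ s), w0
4. s, w0
5. ¬s, w0
Accessibility: w0Rw0
Branch closes: s and ¬s both at w0.
All branches of the negation close; one closing branch shown above.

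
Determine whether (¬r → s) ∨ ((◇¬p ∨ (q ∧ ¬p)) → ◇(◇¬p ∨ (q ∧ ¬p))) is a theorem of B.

Tableau for the negation ¬((¬r → s) ∨ ((◇¬p ∨ (q ∧ ¬p)) → ◇(◇¬p ∨ (q ∧ ¬p)))):
1. ¬((¬r → s) ∨ ((◇¬p ∨ (q ∧ ¬p)) → ◇(◇¬p ∨ (q ∧ ¬p)))), 0
2. ¬(¬r → s), 0
3. ¬((◇¬p ∨ (q ∧ ¬p)) → ◇(◇¬p ∨ (q ∧ ¬p))), 0
4. ¬r, 0
5. ¬s, 0
6. ◇¬p ∨ (q ∧ ¬p), 0
7. ¬◇(◇¬p ∨ (q ∧ ¬p)), 0
8. ¬(◇¬p ∨ (q ∧ ¬p)), 0
9. ¬◇¬p, 0
10. ¬(q ∧ ¬p), 0
11. p, 0
12. ◇¬p, 0
13. ¬p, 1
14. ¬(◇¬p ∨ (q ∧ ¬p)), 1
15. ¬◇¬p, 1
16. ¬(q ∧ ¬p), 1
17. p, 1
Accessibility: 0R0, 0R1, 1R0, 1R1
Branch closes: p and ¬p both at 1.
All branches of the negation close; one closing branch shown above.

Yes, valid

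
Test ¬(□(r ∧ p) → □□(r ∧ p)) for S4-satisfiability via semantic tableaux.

1. ¬(□(r ∧ p) → □□(r ∧ p)), 0
2. □(r ∧ p), 0
3. ¬□□(r ∧ p), 0
4. r ∧ p, 0
5. r, 0
6. p, 0
7. ¬□(r ∧ p), 1
8. r ∧ p, 1
9. r, 1
10. p, 1
11. ¬(r ∧ p), 2
12. r ∧ p, 2
13. r, 2
14. p, 2
15. ¬p, 2
Accessibility: 0R0, 0R1, 0R2, 1R1, 1R2, 2R2
Branch closes: p and ¬p both at 2.
(One branch shown.) All branches close.

Unsatisfiable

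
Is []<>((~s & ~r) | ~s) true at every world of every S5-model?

No, not valid

Tableau for the negation ~[]<>((~s & ~r) | ~s):
1. ~[]<>((~s & ~r) | ~s), 0
2. ~<>((~s & ~r) | ~s), 1
3. ~((~s & ~r) | ~s), 0
4. ~(~s & ~r), 0
5. s, 0
6. ~((~s & ~r) | ~s), 1
7. ~(~s & ~r), 1
8. s, 1
9. r, 0
10. r, 1
Accessibility: 0R0, 0R1, 1R0, 1R1
The negation has an open branch (countermodel exists).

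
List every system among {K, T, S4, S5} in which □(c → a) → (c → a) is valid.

K-tableau for the negation ¬(□(c → a) → (c → a)):
1. ¬(□(c → a) → (c → a)), 0
2. □(c → a), 0
3. ¬(c → a), 0
4. c, 0
5. ¬a, 0
Complete open branch: countermodel on a K-frame, so not valid in K.
T-tableau for the negation ¬(□(c → a) → (c → a)):
1. ¬(□(c → a) → (c → a)), 0
2. □(c → a), 0
3. ¬(c → a), 0
4. c, 0
5. ¬a, 0
6. c → a, 0
7. a, 0
Accessibility: 0R0
Branch closes: a and ¬a both at 0.
Every branch closes (one shown): valid in T, hence also in S4, S5 (every theorem of T is a theorem of S4 and S5).

T, S4, S5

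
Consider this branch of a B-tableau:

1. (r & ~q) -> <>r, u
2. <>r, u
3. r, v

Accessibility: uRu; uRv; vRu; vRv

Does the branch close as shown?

No atom appears with both signs at the same world.

Not closed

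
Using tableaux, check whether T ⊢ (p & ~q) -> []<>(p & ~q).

No, not valid

Tableau for the negation ~((p & ~q) -> []<>(p & ~q)):
1. ~((p & ~q) -> []<>(p & ~q)), 0
2. p & ~q, 0
3. ~[]<>(p & ~q), 0
4. p, 0
5. ~q, 0
6. ~<>(p & ~q), 1
7. ~(p & ~q), 1
8. q, 1
Accessibility: 0R0, 0R1, 1R1
The negation has an open branch (countermodel exists).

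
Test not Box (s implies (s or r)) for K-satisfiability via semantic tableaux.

No, unsatisfiable

1. not Box (s implies (s or r)), 0
2. not (s implies (s or r)), 1
3. s, 1
4. not (s or r), 1
5. not s, 1
6. not r, 1
Accessibility: 0R1
Branch closes: s and not s both at 1.
All branches of the tableau close; one closing branch shown above.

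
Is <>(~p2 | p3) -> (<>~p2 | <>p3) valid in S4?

Valid in S4

Tableau for the negation ~(<>(~p2 | p3) -> (<>~p2 | <>p3)):
1. ~(<>(~p2 | p3) -> (<>~p2 | <>p3)), u
2. <>(~p2 | p3), u   [~->-rule on 1]
3. ~(<>~p2 | <>p3), u   [~->-rule on 1]
4. ~<>~p2, u   [~|-rule on 3]
5. ~<>p3, u   [~|-rule on 3]
6. p2, u   [~<>-rule on 4 via uRu]
7. ~p3, u   [~<>-rule on 5 via uRu]
8. ~p2 | p3, v   [<>-rule on 2: fresh world v, uRv]
9. p2, v   [~<>-rule on 4 via uRv]
10. ~p3, v   [~<>-rule on 5 via uRv]
11. p3, v   [|-rule on 8 (branches; this branch)]
Accessibility: uRu, uRv, vRv
Branch closes: p3 and ~p3 both at v.
Every branch of the negation's tableau closes; the branch above is one of them.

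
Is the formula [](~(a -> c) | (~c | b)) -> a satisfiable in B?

Satisfiable

1. [](~(a -> c) | (~c | b)) -> a, w0
2. a, w0
Accessibility: w0Rw0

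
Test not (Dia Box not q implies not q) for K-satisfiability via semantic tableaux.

Satisfiable (open branch found)

1. not (Dia Box not q implies not q), 0
2. Dia Box not q, 0
3. q, 0
4. Box not q, 1
Accessibility: 0R1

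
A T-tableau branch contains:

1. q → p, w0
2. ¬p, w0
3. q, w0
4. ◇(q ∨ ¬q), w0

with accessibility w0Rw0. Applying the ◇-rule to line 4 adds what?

a fresh world w1 with w0Rw1, and q ∨ ¬q at w1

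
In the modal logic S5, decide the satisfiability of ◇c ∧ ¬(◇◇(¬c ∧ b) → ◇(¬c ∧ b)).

1. ◇c ∧ ¬(◇◇(¬c ∧ b) → ◇(¬c ∧ b)), 0
2. ◇c, 0
3. ¬(◇◇(¬c ∧ b) → ◇(¬c ∧ b)), 0
4. ◇◇(¬c ∧ b), 0
5. ¬◇(¬c ∧ b), 0
6. ¬(¬c ∧ b), 0
7. ¬b, 0
8. c, 1
9. ¬(¬c ∧ b), 1
10. ¬b, 1
11. ◇(¬c ∧ b), 2
12. ¬(¬c ∧ b), 2
13. ¬b, 2
14. ¬c ∧ b, 3
15. ¬c, 3
16. b, 3
17. ¬(¬c ∧ b), 3
18. ¬b, 3
Accessibility: 0R0, 0R1, 0R2, 0R3, 1R0, 1R1, 1R2, 1R3, 2R0, 2R1, 2R2, 2R3, 3R0, 3R1, 3R2, 3R3
Branch closes: b and ¬b both at 3.
(One branch shown.) All branches close.

No, unsatisfiable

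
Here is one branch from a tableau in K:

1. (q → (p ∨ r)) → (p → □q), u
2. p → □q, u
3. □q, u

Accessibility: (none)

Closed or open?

Open

No world carries both an atom and its negation.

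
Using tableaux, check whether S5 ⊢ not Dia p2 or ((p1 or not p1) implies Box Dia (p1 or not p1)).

Tableau for the negation not (not Dia p2 or ((p1 or not p1) implies Box Dia (p1 or not p1))):
1. not (not Dia p2 or ((p1 or not p1) implies Box Dia (p1 or not p1))), 0
2. Dia p2, 0
3. not ((p1 or not p1) implies Box Dia (p1 or not p1)), 0
4. p1 or not p1, 0
5. not Box Dia (p1 or not p1), 0
6. not p1, 0
7. p2, 1
8. not Dia (p1 or not p1), 2
9. not (p1 or not p1), 0
10. p1, 0
Accessibility: 0R0, 0R1, 0R2, 1R0, 1R1, 1R2, 2R0, 2R1, 2R2
Branch closes: p1 and not p1 both at 0.
All branches of the negation close; one closing branch shown above.

Valid in S5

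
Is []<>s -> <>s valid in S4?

Valid in S4

Tableau for the negation ~([]<>s -> <>s):
1. ~([]<>s -> <>s), 0
2. []<>s, 0
3. ~<>s, 0
4. <>s, 0
5. ~s, 0
6. s, 1
7. <>s, 1
8. ~s, 1
Accessibility: 0R0, 0R1, 1R1
Branch closes: s and ~s both at 1.
Every branch of the negation's tableau closes; the branch above is one of them.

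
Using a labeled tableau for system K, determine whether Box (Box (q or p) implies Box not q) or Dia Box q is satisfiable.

Satisfiable

1. Box (Box (q or p) implies Box not q) or Dia Box q, w0
2. Dia Box q, w0   [or-rule on 1 (branches; this branch)]
3. Box q, w1   [Dia-rule on 2: fresh world w1, w0Rw1]
Accessibility: w0Rw1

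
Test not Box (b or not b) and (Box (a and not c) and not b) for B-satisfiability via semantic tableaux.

1. not Box (b or not b) and (Box (a and not c) and not b), 0
2. not Box (b or not b), 0
3. Box (a and not c) and not b, 0
4. Box (a and not c), 0
5. not b, 0
6. a and not c, 0
7. a, 0
8. not c, 0
9. not (b or not b), 1
10. not b, 1
11. b, 1
Accessibility: 0R0, 0R1, 1R0, 1R1
Branch closes: b and not b both at 1.
All branches of the tableau close; one closing branch shown above.

No, unsatisfiable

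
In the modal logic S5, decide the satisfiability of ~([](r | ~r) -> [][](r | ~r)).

1. ~([](r | ~r) -> [][](r | ~r)), u
2. [](r | ~r), u
3. ~[][](r | ~r), u
4. r | ~r, u
5. ~r, u
6. ~[](r | ~r), v
7. r | ~r, v
8. ~r, v
9. ~(r | ~r), w
10. ~r, w
11. r, w
Accessibility: uRu, uRv, uRw, vRu, vRv, vRw, wRu, wRv, wRw
Branch closes: r and ~r both at w.
(One branch shown.) All branches close.

Unsatisfiable (every branch closes)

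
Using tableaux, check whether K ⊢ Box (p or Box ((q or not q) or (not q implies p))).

Valid in K

Tableau for the negation not Box (p or Box ((q or not q) or (not q implies p))):
1. not Box (p or Box ((q or not q) or (not q implies p))), w0
2. not (p or Box ((q or not q) or (not q implies p))), w1
3. not p, w1
4. not Box ((q or not q) or (not q implies p)), w1
5. not ((q or not q) or (not q implies p)), w2
6. not (q or not q), w2
7. not (not q implies p), w2
8. not q, w2
9. q, w2
Accessibility: w0Rw1, w1Rw2
Branch closes: q and not q both at w2.
Every branch of the negation's tableau closes; the branch above is one of them.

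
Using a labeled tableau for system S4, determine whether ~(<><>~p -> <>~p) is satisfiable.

No, unsatisfiable

1. ~(<><>~p -> <>~p), u
2. <><>~p, u   [~->-rule on 1]
3. ~<>~p, u   [~->-rule on 1]
4. p, u   [~<>-rule on 3 via uRu]
5. <>~p, v   [<>-rule on 2: fresh world v, uRv]
6. p, v   [~<>-rule on 3 via uRv]
7. ~p, w   [<>-rule on 5: fresh world w, vRw]
8. p, w   [~<>-rule on 3 via uRw]
Accessibility: uRu, uRv, uRw, vRv, vRw, wRw
Branch closes: p and ~p both at w.
Every branch closes; the branch above is one of them.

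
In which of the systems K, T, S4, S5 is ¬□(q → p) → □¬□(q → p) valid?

S5-tableau for the negation ¬(¬□(q → p) → □¬□(q → p)):
1. ¬(¬□(q → p) → □¬□(q → p)), w0
2. ¬□(q → p), w0
3. ¬□¬□(q → p), w0
4. ¬(q → p), w1
5. q, w1
6. ¬p, w1
7. □(q → p), w2
8. q → p, w0
9. q → p, w1
10. q → p, w2
11. p, w0
12. p, w1
Accessibility: w0Rw0, w0Rw1, w0Rw2, w1Rw0, w1Rw1, w1Rw2, w2Rw0, w2Rw1, w2Rw2
Branch closes: p and ¬p both at w1.
Every branch closes (one shown): valid in S5.
S4-tableau for the negation ¬(¬□(q → p) → □¬□(q → p)):
1. ¬(¬□(q → p) → □¬□(q → p)), w0
2. ¬□(q → p), w0
3. ¬□¬□(q → p), w0
4. ¬(q → p), w1
5. q, w1
6. ¬p, w1
7. □(q → p), w2
8. q → p, w2
9. p, w2
Accessibility: w0Rw0, w0Rw1, w0Rw2, w1Rw1, w2Rw2
Complete open branch: countermodel on an S4-frame, so not valid in S4, nor in K, T (the same frame is also a K-frame and a T-frame).

S5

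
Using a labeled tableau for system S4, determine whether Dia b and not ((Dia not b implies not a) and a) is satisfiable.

Satisfiable (open branch found)

1. Dia b and not ((Dia not b implies not a) and a), 0
2. Dia b, 0   [and-rule on 1]
3. not ((Dia not b implies not a) and a), 0   [and-rule on 1]
4. not a, 0   [neg-and-rule on 3 (branches; this branch)]
5. b, 1   [Dia-rule on 2: fresh world 1, 0R1]
Accessibility: 0R0, 0R1, 1R1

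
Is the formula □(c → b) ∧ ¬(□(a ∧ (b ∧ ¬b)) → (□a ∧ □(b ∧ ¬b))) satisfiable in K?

Unsatisfiable (every branch closes)

1. □(c → b) ∧ ¬(□(a ∧ (b ∧ ¬b)) → (□a ∧ □(b ∧ ¬b))), 0
2. □(c → b), 0
3. ¬(□(a ∧ (b ∧ ¬b)) → (□a ∧ □(b ∧ ¬b))), 0
4. □(a ∧ (b ∧ ¬b)), 0
5. ¬(□a ∧ □(b ∧ ¬b)), 0
6. ¬□(b ∧ ¬b), 0
7. ¬(b ∧ ¬b), 1
8. c → b, 1
9. a ∧ (b ∧ ¬b), 1
10. a, 1
11. b ∧ ¬b, 1
12. b, 1
13. ¬b, 1
Accessibility: 0R1
Branch closes: b and ¬b both at 1.
(One branch shown.) All branches close.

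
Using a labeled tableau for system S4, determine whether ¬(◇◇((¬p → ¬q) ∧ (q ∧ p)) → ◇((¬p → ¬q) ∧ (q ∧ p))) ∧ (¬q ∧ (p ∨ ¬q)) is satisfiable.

Unsatisfiable (every branch closes)

1. ¬(◇◇((¬p → ¬q) ∧ (q ∧ p)) → ◇((¬p → ¬q) ∧ (q ∧ p))) ∧ (¬q ∧ (p ∨ ¬q)), 0
2. ¬(◇◇((¬p → ¬q) ∧ (q ∧ p)) → ◇((¬p → ¬q) ∧ (q ∧ p))), 0
3. ¬q ∧ (p ∨ ¬q), 0
4. ◇◇((¬p → ¬q) ∧ (q ∧ p)), 0
5. ¬◇((¬p → ¬q) ∧ (q ∧ p)), 0
6. ¬q, 0
7. p ∨ ¬q, 0
8. ¬((¬p → ¬q) ∧ (q ∧ p)), 0
9. ¬(q ∧ p), 0
10. ¬p, 0
11. ◇((¬p → ¬q) ∧ (q ∧ p)), 1
12. ¬((¬p → ¬q) ∧ (q ∧ p)), 1
13. ¬(q ∧ p), 1
14. ¬p, 1
15. (¬p → ¬q) ∧ (q ∧ p), 2
16. ¬p → ¬q, 2
17. q ∧ p, 2
18. q, 2
19. p, 2
20. ¬((¬p → ¬q) ∧ (q ∧ p)), 2
21. ¬(q ∧ p), 2
22. ¬p, 2
Accessibility: 0R0, 0R1, 0R2, 1R1, 1R2, 2R2
Branch closes: p and ¬p both at 2.
(One branch shown.) All branches close.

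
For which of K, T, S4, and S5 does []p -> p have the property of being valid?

T-tableau for the negation ~([]p -> p):
1. ~([]p -> p), u
2. []p, u   [~->-rule on 1]
3. ~p, u   [~->-rule on 1]
4. p, u   [[]-rule on 2 via uRu]
Accessibility: uRu
Branch closes: p and ~p both at u.
Every branch closes (one shown): valid in T, hence also in S4, S5 (every theorem of T is a theorem of S4 and S5).
K-tableau for the negation ~([]p -> p):
1. ~([]p -> p), u
2. []p, u   [~->-rule on 1]
3. ~p, u   [~->-rule on 1]
Complete open branch: countermodel on a K-frame, so not valid in K.

T, S4, S5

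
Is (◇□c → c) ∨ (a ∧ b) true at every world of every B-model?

Tableau for the negation ¬((◇□c → c) ∨ (a ∧ b)):
1. ¬((◇□c → c) ∨ (a ∧ b)), 0
2. ¬(◇□c → c), 0
3. ¬(a ∧ b), 0
4. ◇□c, 0
5. ¬c, 0
6. ¬b, 0
7. □c, 1
8. c, 0
Accessibility: 0R0, 0R1, 1R0, 1R1
Branch closes: c and ¬c both at 0.
Every branch of the negation's tableau closes; the branch above is one of them.

Yes, valid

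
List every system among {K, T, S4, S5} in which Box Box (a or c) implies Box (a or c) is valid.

K-tableau for the negation not (Box Box (a or c) implies Box (a or c)):
1. not (Box Box (a or c) implies Box (a or c)), u
2. Box Box (a or c), u
3. not Box (a or c), u
4. not (a or c), v
5. not a, v
6. not c, v
7. Box (a or c), v
Accessibility: uRv
Complete open branch: countermodel on a K-frame, so not valid in K.
T-tableau for the negation not (Box Box (a or c) implies Box (a or c)):
1. not (Box Box (a or c) implies Box (a or c)), u
2. Box Box (a or c), u
3. not Box (a or c), u
4. Box (a or c), u
5. a or c, u
6. c, u
7. not (a or c), v
8. not a, v
9. not c, v
10. Box (a or c), v
11. a or c, v
12. c, v
Accessibility: uRu, uRv, vRv
Branch closes: c and not c both at v.
Every branch closes (one shown): valid in T, hence also in S4, S5 (every theorem of T is a theorem of S4 and S5).

T, S4, S5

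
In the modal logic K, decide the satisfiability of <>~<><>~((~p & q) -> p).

1. <>~<><>~((~p & q) -> p), 0
2. ~<><>~((~p & q) -> p), 1
Accessibility: 0R1

Satisfiable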